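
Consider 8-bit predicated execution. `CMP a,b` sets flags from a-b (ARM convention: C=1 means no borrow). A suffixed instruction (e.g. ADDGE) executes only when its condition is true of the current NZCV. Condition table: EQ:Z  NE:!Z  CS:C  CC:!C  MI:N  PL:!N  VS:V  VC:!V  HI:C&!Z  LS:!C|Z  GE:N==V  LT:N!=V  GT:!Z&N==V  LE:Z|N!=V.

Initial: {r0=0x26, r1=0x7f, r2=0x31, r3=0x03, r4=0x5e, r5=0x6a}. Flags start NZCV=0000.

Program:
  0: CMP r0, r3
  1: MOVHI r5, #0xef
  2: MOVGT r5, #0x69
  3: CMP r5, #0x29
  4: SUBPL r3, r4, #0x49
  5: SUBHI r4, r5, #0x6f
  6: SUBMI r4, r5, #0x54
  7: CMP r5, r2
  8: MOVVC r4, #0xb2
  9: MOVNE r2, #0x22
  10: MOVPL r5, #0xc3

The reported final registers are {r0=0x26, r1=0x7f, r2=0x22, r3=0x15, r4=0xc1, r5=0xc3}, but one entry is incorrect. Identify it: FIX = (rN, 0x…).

0: ✓ CMP  NZCV=0010
1: ✓ MOVHI  r5←0xef
2: ✓ MOVGT  r5←0x69
3: ✓ CMP  NZCV=0010
4: ✓ SUBPL  r3←0x15
5: ✓ SUBHI  r4←0xfa
6: · SUBMI
7: ✓ CMP  NZCV=0010
8: ✓ MOVVC  r4←0xb2
9: ✓ MOVNE  r2←0x22
10: ✓ MOVPL  r5←0xc3

FIX = (r4, 0xb2)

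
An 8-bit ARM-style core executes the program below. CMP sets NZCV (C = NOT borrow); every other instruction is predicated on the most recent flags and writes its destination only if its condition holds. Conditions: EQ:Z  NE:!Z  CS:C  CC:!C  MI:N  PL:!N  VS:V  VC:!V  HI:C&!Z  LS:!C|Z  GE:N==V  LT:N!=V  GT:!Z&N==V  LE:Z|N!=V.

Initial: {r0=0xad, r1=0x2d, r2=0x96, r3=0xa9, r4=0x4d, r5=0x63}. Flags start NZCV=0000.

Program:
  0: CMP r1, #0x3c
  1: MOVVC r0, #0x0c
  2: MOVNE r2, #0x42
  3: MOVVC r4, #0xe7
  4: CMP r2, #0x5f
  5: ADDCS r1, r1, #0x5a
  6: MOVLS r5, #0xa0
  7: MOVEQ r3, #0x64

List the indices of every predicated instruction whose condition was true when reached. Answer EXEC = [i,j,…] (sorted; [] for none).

EXEC = [1,2,3,6]

[0] flags=1000 → (cmp)
[1] flags=1000 VC?T → r0=0x0c
[2] flags=1000 NE?T → r2=0x42
[3] flags=1000 VC?T → r4=0xe7
[4] flags=1000 → (cmp)
[5] flags=1000 CS?F → skip
[6] flags=1000 LS?T → r5=0xa0
[7] flags=1000 EQ?F → skip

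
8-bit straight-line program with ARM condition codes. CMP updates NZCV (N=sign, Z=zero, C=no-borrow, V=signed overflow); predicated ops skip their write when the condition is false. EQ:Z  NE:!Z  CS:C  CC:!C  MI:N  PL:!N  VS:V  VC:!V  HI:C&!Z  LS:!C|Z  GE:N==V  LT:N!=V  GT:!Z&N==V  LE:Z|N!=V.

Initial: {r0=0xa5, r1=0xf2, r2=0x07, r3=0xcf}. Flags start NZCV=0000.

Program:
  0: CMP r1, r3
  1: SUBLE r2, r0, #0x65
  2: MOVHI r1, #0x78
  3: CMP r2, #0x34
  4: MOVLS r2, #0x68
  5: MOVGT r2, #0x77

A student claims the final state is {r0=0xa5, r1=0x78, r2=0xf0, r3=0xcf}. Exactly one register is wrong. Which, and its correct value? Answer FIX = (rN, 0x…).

FIX = (r2, 0x68)

0: ✓ CMP  NZCV=0010
1: · SUBLE
2: ✓ MOVHI  r1←0x78
3: ✓ CMP  NZCV=1000
4: ✓ MOVLS  r2←0x68
5: · MOVGT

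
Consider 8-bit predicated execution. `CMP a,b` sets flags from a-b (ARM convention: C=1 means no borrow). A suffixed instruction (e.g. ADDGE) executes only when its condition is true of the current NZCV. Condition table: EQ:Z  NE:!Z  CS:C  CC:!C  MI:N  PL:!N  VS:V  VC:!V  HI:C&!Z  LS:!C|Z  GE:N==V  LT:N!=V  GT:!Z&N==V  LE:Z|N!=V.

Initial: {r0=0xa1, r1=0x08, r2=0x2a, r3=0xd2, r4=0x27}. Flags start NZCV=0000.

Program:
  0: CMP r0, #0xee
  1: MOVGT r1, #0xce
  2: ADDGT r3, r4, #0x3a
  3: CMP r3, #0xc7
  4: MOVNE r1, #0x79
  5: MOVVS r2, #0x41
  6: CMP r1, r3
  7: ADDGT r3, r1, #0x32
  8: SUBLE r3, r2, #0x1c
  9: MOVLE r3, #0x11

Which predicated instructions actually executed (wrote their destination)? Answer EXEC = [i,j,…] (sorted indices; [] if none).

[0] flags=1000 → (cmp)
[1] flags=1000 GT?F → skip
[2] flags=1000 GT?F → skip
[3] flags=0010 → (cmp)
[4] flags=0010 NE?T → r1=0x79
[5] flags=0010 VS?F → skip
[6] flags=1001 → (cmp)
[7] flags=1001 GT?T → r3=0xab
[8] flags=1001 LE?F → skip
[9] flags=1001 LE?F → skip

EXEC = [4,7]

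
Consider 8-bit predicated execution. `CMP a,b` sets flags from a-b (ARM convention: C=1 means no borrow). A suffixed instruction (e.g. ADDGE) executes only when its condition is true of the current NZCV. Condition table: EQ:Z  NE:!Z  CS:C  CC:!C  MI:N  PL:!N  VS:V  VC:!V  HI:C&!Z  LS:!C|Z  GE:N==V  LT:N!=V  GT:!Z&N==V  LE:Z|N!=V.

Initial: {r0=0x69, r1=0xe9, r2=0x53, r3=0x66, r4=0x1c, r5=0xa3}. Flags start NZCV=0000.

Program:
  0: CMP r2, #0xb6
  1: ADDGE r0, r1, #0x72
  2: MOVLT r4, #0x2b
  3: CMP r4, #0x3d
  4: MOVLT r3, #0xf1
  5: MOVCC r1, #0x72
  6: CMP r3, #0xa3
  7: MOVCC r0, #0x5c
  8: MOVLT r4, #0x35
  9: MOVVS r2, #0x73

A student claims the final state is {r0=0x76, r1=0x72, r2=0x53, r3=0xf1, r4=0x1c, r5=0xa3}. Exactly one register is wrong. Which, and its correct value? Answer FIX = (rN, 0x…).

FIX = (r0, 0x5b)

0: ✓ CMP  NZCV=1001
1: ✓ ADDGE  r0←0x5b
2: · MOVLT
3: ✓ CMP  NZCV=1000
4: ✓ MOVLT  r3←0xf1
5: ✓ MOVCC  r1←0x72
6: ✓ CMP  NZCV=0010
7: · MOVCC
8: · MOVLT
9: · MOVVS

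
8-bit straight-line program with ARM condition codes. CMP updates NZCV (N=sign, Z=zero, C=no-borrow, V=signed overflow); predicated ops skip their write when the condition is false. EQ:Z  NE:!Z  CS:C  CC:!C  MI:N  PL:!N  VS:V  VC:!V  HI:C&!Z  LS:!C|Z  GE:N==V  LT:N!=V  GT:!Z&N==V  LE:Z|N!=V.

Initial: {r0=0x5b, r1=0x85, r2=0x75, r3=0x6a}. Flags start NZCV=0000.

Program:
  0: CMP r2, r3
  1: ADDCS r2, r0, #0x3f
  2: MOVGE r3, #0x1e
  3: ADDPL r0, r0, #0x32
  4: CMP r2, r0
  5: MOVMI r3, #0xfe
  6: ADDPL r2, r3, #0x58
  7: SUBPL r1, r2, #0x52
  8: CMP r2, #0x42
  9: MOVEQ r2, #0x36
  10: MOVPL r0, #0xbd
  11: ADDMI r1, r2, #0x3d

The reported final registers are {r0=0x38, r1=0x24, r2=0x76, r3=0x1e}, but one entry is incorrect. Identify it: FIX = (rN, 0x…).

FIX = (r0, 0xbd)

0: ✓ CMP  NZCV=0010
1: ✓ ADDCS  r2←0x9a
2: ✓ MOVGE  r3←0x1e
3: ✓ ADDPL  r0←0x8d
4: ✓ CMP  NZCV=0010
5: · MOVMI
6: ✓ ADDPL  r2←0x76
7: ✓ SUBPL  r1←0x24
8: ✓ CMP  NZCV=0010
9: · MOVEQ
10: ✓ MOVPL  r0←0xbd
11: · ADDMI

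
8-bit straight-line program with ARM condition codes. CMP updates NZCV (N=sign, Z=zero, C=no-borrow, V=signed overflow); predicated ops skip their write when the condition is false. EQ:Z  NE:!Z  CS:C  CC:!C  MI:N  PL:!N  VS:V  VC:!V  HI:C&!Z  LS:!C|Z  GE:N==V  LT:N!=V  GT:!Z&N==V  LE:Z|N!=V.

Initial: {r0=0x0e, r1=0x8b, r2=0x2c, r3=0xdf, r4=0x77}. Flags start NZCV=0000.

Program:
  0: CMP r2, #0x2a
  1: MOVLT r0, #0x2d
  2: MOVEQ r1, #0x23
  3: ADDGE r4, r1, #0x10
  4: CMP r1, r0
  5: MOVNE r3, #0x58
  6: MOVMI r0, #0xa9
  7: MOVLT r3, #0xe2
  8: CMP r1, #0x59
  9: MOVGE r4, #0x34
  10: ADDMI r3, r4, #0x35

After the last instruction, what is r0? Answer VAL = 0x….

0: ✓ CMP  NZCV=0010
1: · MOVLT
2: · MOVEQ
3: ✓ ADDGE  r4←0x9b
4: ✓ CMP  NZCV=0011
5: ✓ MOVNE  r3←0x58
6: · MOVMI
7: ✓ MOVLT  r3←0xe2
8: ✓ CMP  NZCV=0011
9: · MOVGE
10: · ADDMI

VAL = 0x0e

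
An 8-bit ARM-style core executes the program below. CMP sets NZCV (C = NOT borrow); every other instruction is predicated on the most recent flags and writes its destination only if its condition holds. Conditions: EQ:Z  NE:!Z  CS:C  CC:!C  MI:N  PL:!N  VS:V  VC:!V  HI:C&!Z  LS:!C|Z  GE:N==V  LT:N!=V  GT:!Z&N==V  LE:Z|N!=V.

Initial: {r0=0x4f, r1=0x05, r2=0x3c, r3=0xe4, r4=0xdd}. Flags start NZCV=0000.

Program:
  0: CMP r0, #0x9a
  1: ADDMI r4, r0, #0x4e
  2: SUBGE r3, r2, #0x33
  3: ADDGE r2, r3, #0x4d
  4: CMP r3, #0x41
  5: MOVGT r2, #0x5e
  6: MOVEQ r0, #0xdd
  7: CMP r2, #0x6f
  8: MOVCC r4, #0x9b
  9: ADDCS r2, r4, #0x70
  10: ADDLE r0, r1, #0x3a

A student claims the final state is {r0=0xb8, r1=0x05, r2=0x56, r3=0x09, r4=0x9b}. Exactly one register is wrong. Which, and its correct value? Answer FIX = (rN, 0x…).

FIX = (r0, 0x3f)

0: ✓ CMP  NZCV=1001
1: ✓ ADDMI  r4←0x9d
2: ✓ SUBGE  r3←0x09
3: ✓ ADDGE  r2←0x56
4: ✓ CMP  NZCV=1000
5: · MOVGT
6: · MOVEQ
7: ✓ CMP  NZCV=1000
8: ✓ MOVCC  r4←0x9b
9: · ADDCS
10: ✓ ADDLE  r0←0x3f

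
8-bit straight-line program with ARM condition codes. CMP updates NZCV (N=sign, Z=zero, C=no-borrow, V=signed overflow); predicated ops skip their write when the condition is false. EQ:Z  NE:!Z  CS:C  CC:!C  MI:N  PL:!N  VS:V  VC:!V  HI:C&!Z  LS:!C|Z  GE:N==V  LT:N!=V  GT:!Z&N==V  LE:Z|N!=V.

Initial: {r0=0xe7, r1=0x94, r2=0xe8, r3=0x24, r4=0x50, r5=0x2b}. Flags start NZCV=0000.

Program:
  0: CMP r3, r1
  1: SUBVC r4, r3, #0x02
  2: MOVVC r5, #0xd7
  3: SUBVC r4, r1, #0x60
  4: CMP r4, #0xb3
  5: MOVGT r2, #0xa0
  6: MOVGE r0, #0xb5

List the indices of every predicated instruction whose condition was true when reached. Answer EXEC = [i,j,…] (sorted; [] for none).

EXEC = [5,6]

0: ✓ CMP  NZCV=1001
1: · SUBVC
2: · MOVVC
3: · SUBVC
4: ✓ CMP  NZCV=1001
5: ✓ MOVGT  r2←0xa0
6: ✓ MOVGE  r0←0xb5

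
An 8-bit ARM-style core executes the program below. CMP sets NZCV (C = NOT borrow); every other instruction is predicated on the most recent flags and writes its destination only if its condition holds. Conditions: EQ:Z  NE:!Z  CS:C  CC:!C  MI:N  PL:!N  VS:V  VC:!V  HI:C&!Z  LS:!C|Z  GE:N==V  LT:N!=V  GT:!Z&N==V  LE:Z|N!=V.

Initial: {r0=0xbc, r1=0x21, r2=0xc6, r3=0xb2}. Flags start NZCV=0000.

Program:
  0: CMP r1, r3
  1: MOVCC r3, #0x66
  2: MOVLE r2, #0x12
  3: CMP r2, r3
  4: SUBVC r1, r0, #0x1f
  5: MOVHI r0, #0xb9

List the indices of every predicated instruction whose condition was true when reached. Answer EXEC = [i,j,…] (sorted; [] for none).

EXEC = [1,5]

0: ✓ CMP  NZCV=0000
1: ✓ MOVCC  r3←0x66
2: · MOVLE
3: ✓ CMP  NZCV=0011
4: · SUBVC
5: ✓ MOVHI  r0←0xb9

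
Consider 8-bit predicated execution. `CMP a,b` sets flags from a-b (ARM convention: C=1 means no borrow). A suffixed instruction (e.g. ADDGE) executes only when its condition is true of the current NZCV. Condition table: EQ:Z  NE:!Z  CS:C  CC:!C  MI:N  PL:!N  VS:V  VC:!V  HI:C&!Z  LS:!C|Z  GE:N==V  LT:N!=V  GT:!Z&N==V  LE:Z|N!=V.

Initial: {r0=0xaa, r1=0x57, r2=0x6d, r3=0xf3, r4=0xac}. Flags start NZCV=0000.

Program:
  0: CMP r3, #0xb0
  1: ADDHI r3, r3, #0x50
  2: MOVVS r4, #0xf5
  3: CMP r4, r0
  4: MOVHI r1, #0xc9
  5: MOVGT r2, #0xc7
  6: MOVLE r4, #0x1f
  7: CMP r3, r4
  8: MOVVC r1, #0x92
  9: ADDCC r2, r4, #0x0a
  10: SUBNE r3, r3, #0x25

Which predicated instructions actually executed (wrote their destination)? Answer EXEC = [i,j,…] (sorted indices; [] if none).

[0] flags=0010 → (cmp)
[1] flags=0010 HI?T → r3=0x43
[2] flags=0010 VS?F → skip
[3] flags=0010 → (cmp)
[4] flags=0010 HI?T → r1=0xc9
[5] flags=0010 GT?T → r2=0xc7
[6] flags=0010 LE?F → skip
[7] flags=1001 → (cmp)
[8] flags=1001 VC?F → skip
[9] flags=1001 CC?T → r2=0xb6
[10] flags=1001 NE?T → r3=0x1e

EXEC = [1,4,5,9,10]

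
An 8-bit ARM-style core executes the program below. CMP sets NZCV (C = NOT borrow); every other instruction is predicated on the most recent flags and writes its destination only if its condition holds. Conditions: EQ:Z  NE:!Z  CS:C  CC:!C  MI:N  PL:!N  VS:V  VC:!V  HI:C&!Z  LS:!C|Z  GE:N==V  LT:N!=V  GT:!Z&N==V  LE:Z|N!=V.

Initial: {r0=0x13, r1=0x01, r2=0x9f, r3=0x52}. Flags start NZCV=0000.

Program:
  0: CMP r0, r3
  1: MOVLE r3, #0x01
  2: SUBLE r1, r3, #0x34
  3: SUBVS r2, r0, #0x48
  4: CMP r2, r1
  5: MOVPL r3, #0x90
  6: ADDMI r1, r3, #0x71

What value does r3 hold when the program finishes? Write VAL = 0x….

VAL = 0x01

[0] flags=1000 → (cmp)
[1] flags=1000 LE?T → r3=0x01
[2] flags=1000 LE?T → r1=0xcd
[3] flags=1000 VS?F → skip
[4] flags=1000 → (cmp)
[5] flags=1000 PL?F → skip
[6] flags=1000 MI?T → r1=0x72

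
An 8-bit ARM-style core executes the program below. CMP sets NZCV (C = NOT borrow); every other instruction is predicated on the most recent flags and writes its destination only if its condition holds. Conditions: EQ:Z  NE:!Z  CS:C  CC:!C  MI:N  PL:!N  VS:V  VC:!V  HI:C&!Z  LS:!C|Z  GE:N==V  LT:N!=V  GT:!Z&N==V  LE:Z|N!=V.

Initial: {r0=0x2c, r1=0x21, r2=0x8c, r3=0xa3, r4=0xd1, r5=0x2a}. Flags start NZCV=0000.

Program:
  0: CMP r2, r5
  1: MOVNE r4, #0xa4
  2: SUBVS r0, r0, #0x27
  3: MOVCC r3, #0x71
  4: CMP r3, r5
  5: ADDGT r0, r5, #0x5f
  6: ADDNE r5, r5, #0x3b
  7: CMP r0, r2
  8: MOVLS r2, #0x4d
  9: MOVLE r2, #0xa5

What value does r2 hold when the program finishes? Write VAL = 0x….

VAL = 0x4d

0: ✓ CMP  NZCV=0011
1: ✓ MOVNE  r4←0xa4
2: ✓ SUBVS  r0←0x05
3: · MOVCC
4: ✓ CMP  NZCV=0011
5: · ADDGT
6: ✓ ADDNE  r5←0x65
7: ✓ CMP  NZCV=0000
8: ✓ MOVLS  r2←0x4d
9: · MOVLE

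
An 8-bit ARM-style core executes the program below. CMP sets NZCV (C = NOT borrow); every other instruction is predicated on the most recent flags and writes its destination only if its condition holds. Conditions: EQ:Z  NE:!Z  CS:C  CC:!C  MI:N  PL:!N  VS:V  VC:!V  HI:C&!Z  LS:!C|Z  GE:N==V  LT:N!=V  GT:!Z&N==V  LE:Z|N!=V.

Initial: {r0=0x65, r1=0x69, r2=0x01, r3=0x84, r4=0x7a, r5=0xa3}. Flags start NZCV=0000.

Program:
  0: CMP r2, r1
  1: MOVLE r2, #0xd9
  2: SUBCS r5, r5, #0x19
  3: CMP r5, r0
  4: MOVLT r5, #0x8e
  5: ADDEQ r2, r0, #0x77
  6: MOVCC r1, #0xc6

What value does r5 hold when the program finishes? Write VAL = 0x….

VAL = 0x8e

0: ✓ CMP  NZCV=1000
1: ✓ MOVLE  r2←0xd9
2: · SUBCS
3: ✓ CMP  NZCV=0011
4: ✓ MOVLT  r5←0x8e
5: · ADDEQ
6: · MOVCC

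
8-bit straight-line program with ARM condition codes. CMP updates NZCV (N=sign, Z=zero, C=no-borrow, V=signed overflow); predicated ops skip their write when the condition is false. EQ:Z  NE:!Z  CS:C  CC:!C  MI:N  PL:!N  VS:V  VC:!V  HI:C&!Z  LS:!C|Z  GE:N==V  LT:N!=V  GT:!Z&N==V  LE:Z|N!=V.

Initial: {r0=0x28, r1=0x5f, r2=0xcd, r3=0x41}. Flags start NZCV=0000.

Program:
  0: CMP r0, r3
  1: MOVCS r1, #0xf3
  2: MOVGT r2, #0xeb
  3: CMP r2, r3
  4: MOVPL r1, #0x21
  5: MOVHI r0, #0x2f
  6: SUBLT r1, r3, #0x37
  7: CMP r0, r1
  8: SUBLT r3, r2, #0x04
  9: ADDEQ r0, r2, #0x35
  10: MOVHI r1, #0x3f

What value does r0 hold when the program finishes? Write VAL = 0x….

VAL = 0x2f

0: ✓ CMP  NZCV=1000
1: · MOVCS
2: · MOVGT
3: ✓ CMP  NZCV=1010
4: · MOVPL
5: ✓ MOVHI  r0←0x2f
6: ✓ SUBLT  r1←0x0a
7: ✓ CMP  NZCV=0010
8: · SUBLT
9: · ADDEQ
10: ✓ MOVHI  r1←0x3f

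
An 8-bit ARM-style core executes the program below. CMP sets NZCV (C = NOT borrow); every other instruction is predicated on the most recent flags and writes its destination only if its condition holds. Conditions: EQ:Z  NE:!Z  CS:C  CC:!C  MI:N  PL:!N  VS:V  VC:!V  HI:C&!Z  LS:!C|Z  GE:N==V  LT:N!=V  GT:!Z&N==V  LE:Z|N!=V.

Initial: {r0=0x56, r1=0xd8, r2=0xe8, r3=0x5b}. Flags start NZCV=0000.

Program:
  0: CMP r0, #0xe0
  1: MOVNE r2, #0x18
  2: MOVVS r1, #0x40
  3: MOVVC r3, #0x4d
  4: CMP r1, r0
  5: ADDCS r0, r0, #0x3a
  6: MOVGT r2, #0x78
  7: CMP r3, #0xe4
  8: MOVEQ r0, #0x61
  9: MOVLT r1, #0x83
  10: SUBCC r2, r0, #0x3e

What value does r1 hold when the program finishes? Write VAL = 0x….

VAL = 0xd8

[0] flags=0000 → (cmp)
[1] flags=0000 NE?T → r2=0x18
[2] flags=0000 VS?F → skip
[3] flags=0000 VC?T → r3=0x4d
[4] flags=1010 → (cmp)
[5] flags=1010 CS?T → r0=0x90
[6] flags=1010 GT?F → skip
[7] flags=0000 → (cmp)
[8] flags=0000 EQ?F → skip
[9] flags=0000 LT?F → skip
[10] flags=0000 CC?T → r2=0x52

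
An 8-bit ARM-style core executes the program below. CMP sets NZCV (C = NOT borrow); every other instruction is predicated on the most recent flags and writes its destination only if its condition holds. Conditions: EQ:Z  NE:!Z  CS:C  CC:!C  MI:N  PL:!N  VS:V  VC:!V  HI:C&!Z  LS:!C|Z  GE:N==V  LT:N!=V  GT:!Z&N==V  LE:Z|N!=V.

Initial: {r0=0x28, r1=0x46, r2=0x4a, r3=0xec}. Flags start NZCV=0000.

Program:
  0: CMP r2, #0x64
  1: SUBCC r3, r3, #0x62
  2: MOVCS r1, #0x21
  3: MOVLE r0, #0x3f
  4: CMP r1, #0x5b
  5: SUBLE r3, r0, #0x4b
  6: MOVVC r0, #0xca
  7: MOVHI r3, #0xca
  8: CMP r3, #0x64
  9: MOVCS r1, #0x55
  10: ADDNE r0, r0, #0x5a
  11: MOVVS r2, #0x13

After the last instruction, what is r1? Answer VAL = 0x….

VAL = 0x55

[0] flags=1000 → (cmp)
[1] flags=1000 CC?T → r3=0x8a
[2] flags=1000 CS?F → skip
[3] flags=1000 LE?T → r0=0x3f
[4] flags=1000 → (cmp)
[5] flags=1000 LE?T → r3=0xf4
[6] flags=1000 VC?T → r0=0xca
[7] flags=1000 HI?F → skip
[8] flags=1010 → (cmp)
[9] flags=1010 CS?T → r1=0x55
[10] flags=1010 NE?T → r0=0x24
[11] flags=1010 VS?F → skip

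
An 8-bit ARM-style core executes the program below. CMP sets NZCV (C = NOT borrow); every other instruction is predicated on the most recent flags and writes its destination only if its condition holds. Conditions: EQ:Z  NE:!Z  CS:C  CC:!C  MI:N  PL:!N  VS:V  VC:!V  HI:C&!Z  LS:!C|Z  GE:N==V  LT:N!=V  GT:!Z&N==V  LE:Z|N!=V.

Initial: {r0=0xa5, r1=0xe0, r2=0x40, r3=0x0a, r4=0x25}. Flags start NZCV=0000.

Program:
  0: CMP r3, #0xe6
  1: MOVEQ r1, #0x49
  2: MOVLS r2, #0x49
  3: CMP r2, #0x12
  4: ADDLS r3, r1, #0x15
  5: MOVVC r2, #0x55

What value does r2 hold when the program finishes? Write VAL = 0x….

VAL = 0x55

[0] flags=0000 → (cmp)
[1] flags=0000 EQ?F → skip
[2] flags=0000 LS?T → r2=0x49
[3] flags=0010 → (cmp)
[4] flags=0010 LS?F → skip
[5] flags=0010 VC?T → r2=0x55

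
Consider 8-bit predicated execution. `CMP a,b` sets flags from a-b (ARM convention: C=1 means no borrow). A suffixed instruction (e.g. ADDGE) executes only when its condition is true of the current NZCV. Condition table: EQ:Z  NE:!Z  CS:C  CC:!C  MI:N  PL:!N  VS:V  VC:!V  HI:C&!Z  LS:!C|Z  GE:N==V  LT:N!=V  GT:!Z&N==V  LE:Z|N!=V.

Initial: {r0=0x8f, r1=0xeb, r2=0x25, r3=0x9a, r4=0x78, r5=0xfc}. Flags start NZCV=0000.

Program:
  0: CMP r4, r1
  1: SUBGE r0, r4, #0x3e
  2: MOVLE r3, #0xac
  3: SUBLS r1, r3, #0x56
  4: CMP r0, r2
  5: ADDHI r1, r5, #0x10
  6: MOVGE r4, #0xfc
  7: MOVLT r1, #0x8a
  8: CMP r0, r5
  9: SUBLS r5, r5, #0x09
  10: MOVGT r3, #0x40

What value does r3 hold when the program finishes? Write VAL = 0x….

VAL = 0x40

0: ✓ CMP  NZCV=1001
1: ✓ SUBGE  r0←0x3a
2: · MOVLE
3: ✓ SUBLS  r1←0x44
4: ✓ CMP  NZCV=0010
5: ✓ ADDHI  r1←0x0c
6: ✓ MOVGE  r4←0xfc
7: · MOVLT
8: ✓ CMP  NZCV=0000
9: ✓ SUBLS  r5←0xf3
10: ✓ MOVGT  r3←0x40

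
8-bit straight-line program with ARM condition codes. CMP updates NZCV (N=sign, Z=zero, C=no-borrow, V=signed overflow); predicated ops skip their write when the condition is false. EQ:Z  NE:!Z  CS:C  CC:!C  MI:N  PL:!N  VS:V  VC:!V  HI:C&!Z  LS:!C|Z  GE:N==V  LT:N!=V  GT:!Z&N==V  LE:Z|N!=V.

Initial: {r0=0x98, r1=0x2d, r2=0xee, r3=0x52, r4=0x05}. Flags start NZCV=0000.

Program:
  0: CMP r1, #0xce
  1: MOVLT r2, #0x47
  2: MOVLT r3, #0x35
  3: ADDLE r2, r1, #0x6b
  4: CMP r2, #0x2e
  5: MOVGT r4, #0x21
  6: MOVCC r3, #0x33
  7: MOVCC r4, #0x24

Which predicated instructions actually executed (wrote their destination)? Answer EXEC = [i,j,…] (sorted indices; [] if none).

EXEC = []

0: ✓ CMP  NZCV=0000
1: · MOVLT
2: · MOVLT
3: · ADDLE
4: ✓ CMP  NZCV=1010
5: · MOVGT
6: · MOVCC
7: · MOVCC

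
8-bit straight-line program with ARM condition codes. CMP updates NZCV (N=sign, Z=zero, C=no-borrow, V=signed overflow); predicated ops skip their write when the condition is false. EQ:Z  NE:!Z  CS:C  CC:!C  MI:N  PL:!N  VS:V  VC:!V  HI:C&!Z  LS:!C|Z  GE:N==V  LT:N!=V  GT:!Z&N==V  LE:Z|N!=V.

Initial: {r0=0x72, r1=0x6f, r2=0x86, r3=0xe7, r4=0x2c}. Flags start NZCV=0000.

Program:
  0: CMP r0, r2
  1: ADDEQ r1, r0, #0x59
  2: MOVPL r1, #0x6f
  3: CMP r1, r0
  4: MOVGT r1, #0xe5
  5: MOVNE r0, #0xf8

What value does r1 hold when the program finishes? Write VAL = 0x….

VAL = 0x6f

[0] flags=1001 → (cmp)
[1] flags=1001 EQ?F → skip
[2] flags=1001 PL?F → skip
[3] flags=1000 → (cmp)
[4] flags=1000 GT?F → skip
[5] flags=1000 NE?T → r0=0xf8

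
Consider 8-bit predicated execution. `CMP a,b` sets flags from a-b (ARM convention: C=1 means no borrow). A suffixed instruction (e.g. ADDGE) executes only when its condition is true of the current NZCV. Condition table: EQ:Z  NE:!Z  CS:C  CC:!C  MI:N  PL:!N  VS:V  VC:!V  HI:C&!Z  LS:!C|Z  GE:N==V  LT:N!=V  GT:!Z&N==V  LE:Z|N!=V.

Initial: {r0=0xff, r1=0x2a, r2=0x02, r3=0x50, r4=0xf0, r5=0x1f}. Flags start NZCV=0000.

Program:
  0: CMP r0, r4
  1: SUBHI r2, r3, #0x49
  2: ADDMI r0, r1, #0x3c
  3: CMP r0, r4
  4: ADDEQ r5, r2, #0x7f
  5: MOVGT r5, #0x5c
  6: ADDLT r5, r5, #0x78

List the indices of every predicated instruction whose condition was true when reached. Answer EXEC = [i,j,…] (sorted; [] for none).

[0] flags=0010 → (cmp)
[1] flags=0010 HI?T → r2=0x07
[2] flags=0010 MI?F → skip
[3] flags=0010 → (cmp)
[4] flags=0010 EQ?F → skip
[5] flags=0010 GT?T → r5=0x5c
[6] flags=0010 LT?F → skip

EXEC = [1,5]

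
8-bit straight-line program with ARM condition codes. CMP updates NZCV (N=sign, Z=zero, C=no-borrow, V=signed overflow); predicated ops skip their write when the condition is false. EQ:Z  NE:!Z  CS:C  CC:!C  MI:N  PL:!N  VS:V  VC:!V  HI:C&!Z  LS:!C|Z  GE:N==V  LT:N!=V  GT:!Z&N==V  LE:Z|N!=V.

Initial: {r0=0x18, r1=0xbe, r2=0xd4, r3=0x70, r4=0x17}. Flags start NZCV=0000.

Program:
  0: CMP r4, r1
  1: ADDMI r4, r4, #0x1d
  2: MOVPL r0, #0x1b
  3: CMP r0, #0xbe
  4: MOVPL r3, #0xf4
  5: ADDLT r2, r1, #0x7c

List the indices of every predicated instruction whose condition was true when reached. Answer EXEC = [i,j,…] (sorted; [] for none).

EXEC = [2,4]

0: ✓ CMP  NZCV=0000
1: · ADDMI
2: ✓ MOVPL  r0←0x1b
3: ✓ CMP  NZCV=0000
4: ✓ MOVPL  r3←0xf4
5: · ADDLT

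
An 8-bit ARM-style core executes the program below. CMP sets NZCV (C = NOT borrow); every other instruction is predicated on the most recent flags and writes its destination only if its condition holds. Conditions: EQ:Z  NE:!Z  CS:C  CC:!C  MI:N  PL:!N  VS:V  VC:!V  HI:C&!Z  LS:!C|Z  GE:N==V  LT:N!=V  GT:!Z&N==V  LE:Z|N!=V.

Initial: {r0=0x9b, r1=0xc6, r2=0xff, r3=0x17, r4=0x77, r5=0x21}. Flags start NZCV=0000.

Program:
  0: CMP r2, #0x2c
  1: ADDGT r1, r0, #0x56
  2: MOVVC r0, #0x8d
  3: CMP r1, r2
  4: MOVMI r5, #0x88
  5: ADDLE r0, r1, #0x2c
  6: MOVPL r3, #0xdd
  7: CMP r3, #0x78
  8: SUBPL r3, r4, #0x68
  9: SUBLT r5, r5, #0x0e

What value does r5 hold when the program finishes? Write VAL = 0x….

VAL = 0x7a

[0] flags=1010 → (cmp)
[1] flags=1010 GT?F → skip
[2] flags=1010 VC?T → r0=0x8d
[3] flags=1000 → (cmp)
[4] flags=1000 MI?T → r5=0x88
[5] flags=1000 LE?T → r0=0xf2
[6] flags=1000 PL?F → skip
[7] flags=1000 → (cmp)
[8] flags=1000 PL?F → skip
[9] flags=1000 LT?T → r5=0x7a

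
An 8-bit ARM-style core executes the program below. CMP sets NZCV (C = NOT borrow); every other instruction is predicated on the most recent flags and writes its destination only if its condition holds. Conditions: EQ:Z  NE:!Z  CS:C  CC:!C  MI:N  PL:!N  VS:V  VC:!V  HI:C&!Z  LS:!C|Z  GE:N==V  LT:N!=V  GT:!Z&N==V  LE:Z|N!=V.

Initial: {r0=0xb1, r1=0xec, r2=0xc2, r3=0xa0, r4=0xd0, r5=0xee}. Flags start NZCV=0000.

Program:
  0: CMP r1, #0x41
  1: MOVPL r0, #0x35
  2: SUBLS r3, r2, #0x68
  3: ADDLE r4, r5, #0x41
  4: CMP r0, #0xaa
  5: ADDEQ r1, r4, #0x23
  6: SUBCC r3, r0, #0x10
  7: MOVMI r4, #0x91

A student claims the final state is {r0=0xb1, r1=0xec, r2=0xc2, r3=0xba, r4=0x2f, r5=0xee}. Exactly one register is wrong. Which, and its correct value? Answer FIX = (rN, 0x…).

FIX = (r3, 0xa0)

[0] flags=1010 → (cmp)
[1] flags=1010 PL?F → skip
[2] flags=1010 LS?F → skip
[3] flags=1010 LE?T → r4=0x2f
[4] flags=0010 → (cmp)
[5] flags=0010 EQ?F → skip
[6] flags=0010 CC?F → skip
[7] flags=0010 MI?F → skip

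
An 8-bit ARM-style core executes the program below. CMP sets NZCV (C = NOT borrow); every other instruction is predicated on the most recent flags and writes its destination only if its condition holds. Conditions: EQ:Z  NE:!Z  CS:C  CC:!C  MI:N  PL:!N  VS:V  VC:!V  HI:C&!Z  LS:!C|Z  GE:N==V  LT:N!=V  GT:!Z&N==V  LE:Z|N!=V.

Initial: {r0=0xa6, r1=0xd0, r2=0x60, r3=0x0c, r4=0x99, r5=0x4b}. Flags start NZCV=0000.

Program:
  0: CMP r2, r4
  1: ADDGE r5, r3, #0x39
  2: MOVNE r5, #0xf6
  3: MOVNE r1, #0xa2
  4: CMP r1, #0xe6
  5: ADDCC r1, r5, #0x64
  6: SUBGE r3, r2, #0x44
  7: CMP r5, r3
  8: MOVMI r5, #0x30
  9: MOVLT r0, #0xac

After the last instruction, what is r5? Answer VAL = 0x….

VAL = 0x30

[0] flags=1001 → (cmp)
[1] flags=1001 GE?T → r5=0x45
[2] flags=1001 NE?T → r5=0xf6
[3] flags=1001 NE?T → r1=0xa2
[4] flags=1000 → (cmp)
[5] flags=1000 CC?T → r1=0x5a
[6] flags=1000 GE?F → skip
[7] flags=1010 → (cmp)
[8] flags=1010 MI?T → r5=0x30
[9] flags=1010 LT?T → r0=0xac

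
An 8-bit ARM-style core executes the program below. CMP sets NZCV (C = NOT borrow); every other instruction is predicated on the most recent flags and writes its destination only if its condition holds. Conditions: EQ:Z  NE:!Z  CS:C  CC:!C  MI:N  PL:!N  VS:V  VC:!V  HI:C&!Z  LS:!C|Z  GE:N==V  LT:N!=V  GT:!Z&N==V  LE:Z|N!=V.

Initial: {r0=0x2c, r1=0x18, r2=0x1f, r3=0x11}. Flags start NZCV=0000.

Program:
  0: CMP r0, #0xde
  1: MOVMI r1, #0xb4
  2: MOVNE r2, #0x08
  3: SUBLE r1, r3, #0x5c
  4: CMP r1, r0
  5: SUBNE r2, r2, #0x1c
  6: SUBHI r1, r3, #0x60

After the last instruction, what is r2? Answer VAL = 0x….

VAL = 0xec

0: ✓ CMP  NZCV=0000
1: · MOVMI
2: ✓ MOVNE  r2←0x08
3: · SUBLE
4: ✓ CMP  NZCV=1000
5: ✓ SUBNE  r2←0xec
6: · SUBHI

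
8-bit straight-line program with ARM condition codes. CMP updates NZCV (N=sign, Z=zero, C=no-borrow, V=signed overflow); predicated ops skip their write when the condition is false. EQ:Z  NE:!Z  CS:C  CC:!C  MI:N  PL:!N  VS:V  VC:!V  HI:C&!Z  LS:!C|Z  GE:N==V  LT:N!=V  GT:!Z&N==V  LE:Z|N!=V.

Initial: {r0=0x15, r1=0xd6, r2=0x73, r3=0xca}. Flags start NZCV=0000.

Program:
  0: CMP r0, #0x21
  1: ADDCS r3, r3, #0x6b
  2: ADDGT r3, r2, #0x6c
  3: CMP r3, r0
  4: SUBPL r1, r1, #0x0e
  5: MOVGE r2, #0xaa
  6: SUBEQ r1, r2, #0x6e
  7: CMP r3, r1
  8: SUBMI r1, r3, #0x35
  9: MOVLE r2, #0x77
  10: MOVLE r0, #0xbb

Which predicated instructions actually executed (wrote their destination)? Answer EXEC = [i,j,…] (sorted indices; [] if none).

EXEC = [8,9,10]

[0] flags=1000 → (cmp)
[1] flags=1000 CS?F → skip
[2] flags=1000 GT?F → skip
[3] flags=1010 → (cmp)
[4] flags=1010 PL?F → skip
[5] flags=1010 GE?F → skip
[6] flags=1010 EQ?F → skip
[7] flags=1000 → (cmp)
[8] flags=1000 MI?T → r1=0x95
[9] flags=1000 LE?T → r2=0x77
[10] flags=1000 LE?T → r0=0xbb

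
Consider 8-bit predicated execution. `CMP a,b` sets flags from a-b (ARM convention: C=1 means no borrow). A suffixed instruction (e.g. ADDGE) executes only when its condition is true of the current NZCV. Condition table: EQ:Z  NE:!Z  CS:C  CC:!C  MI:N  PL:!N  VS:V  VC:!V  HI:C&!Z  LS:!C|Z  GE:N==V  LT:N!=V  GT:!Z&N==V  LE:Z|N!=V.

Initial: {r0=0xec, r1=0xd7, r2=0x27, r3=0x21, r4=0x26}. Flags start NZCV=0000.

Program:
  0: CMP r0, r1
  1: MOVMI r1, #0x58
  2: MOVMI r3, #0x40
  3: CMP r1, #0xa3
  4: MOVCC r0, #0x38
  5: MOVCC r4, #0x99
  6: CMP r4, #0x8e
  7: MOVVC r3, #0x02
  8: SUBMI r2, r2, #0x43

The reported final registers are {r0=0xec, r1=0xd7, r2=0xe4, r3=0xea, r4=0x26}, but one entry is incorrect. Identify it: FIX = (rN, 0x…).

0: ✓ CMP  NZCV=0010
1: · MOVMI
2: · MOVMI
3: ✓ CMP  NZCV=0010
4: · MOVCC
5: · MOVCC
6: ✓ CMP  NZCV=1001
7: · MOVVC
8: ✓ SUBMI  r2←0xe4

FIX = (r3, 0x21)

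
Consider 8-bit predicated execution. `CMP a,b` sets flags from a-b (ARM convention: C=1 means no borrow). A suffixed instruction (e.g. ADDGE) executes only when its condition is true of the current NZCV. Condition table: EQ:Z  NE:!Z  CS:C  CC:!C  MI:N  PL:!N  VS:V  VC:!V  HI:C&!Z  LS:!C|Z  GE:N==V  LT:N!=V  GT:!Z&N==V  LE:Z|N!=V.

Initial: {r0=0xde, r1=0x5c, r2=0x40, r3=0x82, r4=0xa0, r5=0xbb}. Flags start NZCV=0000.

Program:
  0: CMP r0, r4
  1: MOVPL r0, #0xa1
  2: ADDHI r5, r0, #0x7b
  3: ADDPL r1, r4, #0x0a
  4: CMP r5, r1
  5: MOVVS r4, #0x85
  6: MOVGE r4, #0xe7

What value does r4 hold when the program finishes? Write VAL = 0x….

0: ✓ CMP  NZCV=0010
1: ✓ MOVPL  r0←0xa1
2: ✓ ADDHI  r5←0x1c
3: ✓ ADDPL  r1←0xaa
4: ✓ CMP  NZCV=0000
5: · MOVVS
6: ✓ MOVGE  r4←0xe7

VAL = 0xe7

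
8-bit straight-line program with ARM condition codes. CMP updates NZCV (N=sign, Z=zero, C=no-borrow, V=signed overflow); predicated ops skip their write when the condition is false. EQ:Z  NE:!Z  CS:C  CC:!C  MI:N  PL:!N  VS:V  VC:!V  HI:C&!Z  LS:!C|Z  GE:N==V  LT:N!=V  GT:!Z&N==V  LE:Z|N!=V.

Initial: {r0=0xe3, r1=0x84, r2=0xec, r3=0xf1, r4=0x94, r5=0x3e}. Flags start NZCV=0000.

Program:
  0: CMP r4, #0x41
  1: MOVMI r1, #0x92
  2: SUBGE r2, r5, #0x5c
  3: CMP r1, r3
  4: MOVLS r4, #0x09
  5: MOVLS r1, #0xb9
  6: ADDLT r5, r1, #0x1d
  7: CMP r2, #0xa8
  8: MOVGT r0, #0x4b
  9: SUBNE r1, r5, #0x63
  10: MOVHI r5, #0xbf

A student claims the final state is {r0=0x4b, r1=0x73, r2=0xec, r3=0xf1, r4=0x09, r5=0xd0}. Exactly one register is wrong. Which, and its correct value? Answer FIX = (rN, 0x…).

0: ✓ CMP  NZCV=0011
1: · MOVMI
2: · SUBGE
3: ✓ CMP  NZCV=1000
4: ✓ MOVLS  r4←0x09
5: ✓ MOVLS  r1←0xb9
6: ✓ ADDLT  r5←0xd6
7: ✓ CMP  NZCV=0010
8: ✓ MOVGT  r0←0x4b
9: ✓ SUBNE  r1←0x73
10: ✓ MOVHI  r5←0xbf

FIX = (r5, 0xbf)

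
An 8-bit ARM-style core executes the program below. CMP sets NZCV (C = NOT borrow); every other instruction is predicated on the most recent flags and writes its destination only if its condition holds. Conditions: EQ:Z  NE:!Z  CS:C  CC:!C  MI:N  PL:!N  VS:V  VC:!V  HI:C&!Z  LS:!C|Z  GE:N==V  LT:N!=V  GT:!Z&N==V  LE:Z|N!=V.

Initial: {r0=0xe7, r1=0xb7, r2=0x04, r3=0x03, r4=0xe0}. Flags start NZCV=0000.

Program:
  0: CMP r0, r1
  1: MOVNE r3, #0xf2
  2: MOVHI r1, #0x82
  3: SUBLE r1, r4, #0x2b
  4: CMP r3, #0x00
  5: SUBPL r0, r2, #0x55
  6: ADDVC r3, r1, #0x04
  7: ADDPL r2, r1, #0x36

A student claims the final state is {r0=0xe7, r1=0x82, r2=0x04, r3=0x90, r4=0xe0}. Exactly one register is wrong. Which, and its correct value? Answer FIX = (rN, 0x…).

FIX = (r3, 0x86)

0: ✓ CMP  NZCV=0010
1: ✓ MOVNE  r3←0xf2
2: ✓ MOVHI  r1←0x82
3: · SUBLE
4: ✓ CMP  NZCV=1010
5: · SUBPL
6: ✓ ADDVC  r3←0x86
7: · ADDPL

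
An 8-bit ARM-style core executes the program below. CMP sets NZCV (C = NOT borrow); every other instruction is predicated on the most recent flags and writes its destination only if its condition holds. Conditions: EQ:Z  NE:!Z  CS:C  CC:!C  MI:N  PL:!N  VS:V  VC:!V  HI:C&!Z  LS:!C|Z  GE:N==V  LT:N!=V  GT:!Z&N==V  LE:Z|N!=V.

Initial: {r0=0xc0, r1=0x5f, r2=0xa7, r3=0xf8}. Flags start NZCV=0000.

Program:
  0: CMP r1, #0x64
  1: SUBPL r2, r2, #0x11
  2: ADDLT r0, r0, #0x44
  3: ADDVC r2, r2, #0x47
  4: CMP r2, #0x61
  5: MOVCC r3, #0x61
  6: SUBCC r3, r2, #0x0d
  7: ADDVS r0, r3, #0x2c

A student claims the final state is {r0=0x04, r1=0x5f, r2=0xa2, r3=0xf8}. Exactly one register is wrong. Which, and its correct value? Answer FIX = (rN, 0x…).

0: ✓ CMP  NZCV=1000
1: · SUBPL
2: ✓ ADDLT  r0←0x04
3: ✓ ADDVC  r2←0xee
4: ✓ CMP  NZCV=1010
5: · MOVCC
6: · SUBCC
7: · ADDVS

FIX = (r2, 0xee)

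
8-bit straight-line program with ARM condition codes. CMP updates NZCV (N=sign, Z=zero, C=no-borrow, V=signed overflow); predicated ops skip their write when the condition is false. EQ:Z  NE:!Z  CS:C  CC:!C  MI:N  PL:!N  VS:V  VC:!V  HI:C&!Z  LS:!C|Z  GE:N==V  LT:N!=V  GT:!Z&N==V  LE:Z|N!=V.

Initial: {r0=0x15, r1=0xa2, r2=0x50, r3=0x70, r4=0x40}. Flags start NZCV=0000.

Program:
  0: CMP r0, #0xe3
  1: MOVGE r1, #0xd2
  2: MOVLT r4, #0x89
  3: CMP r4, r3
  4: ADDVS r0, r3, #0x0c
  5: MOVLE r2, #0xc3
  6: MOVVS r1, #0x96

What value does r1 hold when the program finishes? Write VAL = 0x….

0: ✓ CMP  NZCV=0000
1: ✓ MOVGE  r1←0xd2
2: · MOVLT
3: ✓ CMP  NZCV=1000
4: · ADDVS
5: ✓ MOVLE  r2←0xc3
6: · MOVVS

VAL = 0xd2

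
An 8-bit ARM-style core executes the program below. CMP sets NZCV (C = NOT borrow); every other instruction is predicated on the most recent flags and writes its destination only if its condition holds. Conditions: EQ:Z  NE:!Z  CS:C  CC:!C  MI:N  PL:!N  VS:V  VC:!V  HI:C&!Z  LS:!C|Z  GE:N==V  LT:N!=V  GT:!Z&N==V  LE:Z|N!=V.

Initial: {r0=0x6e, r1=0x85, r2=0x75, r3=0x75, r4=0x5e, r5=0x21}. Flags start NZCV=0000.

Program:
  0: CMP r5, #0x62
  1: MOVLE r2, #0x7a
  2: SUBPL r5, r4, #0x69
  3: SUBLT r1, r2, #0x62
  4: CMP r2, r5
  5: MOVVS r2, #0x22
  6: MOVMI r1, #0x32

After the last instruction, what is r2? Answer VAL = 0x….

0: ✓ CMP  NZCV=1000
1: ✓ MOVLE  r2←0x7a
2: · SUBPL
3: ✓ SUBLT  r1←0x18
4: ✓ CMP  NZCV=0010
5: · MOVVS
6: · MOVMI

VAL = 0x7a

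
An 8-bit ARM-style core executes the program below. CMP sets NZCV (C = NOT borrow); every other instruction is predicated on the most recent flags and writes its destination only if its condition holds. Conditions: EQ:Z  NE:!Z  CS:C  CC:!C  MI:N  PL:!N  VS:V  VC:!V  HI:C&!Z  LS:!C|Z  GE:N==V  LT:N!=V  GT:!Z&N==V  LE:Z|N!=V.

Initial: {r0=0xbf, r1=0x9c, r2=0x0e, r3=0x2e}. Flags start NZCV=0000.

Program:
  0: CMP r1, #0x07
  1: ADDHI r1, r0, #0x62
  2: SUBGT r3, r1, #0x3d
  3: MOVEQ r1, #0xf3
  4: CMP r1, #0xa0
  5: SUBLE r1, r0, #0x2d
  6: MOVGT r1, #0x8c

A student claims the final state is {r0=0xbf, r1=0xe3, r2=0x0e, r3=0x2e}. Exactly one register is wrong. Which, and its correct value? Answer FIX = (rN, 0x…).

0: ✓ CMP  NZCV=1010
1: ✓ ADDHI  r1←0x21
2: · SUBGT
3: · MOVEQ
4: ✓ CMP  NZCV=1001
5: · SUBLE
6: ✓ MOVGT  r1←0x8c

FIX = (r1, 0x8c)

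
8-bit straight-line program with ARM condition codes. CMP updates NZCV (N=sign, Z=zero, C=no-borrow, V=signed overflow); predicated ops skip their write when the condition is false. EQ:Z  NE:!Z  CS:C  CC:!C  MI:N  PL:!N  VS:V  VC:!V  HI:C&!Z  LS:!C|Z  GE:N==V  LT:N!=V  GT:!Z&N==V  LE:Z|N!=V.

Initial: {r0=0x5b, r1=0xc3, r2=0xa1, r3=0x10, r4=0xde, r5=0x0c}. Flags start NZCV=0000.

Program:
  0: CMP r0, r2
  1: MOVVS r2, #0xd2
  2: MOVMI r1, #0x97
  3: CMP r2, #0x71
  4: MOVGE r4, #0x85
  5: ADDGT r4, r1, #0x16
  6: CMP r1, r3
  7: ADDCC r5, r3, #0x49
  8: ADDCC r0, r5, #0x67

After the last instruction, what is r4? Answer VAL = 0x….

VAL = 0xde

0: ✓ CMP  NZCV=1001
1: ✓ MOVVS  r2←0xd2
2: ✓ MOVMI  r1←0x97
3: ✓ CMP  NZCV=0011
4: · MOVGE
5: · ADDGT
6: ✓ CMP  NZCV=1010
7: · ADDCC
8: · ADDCC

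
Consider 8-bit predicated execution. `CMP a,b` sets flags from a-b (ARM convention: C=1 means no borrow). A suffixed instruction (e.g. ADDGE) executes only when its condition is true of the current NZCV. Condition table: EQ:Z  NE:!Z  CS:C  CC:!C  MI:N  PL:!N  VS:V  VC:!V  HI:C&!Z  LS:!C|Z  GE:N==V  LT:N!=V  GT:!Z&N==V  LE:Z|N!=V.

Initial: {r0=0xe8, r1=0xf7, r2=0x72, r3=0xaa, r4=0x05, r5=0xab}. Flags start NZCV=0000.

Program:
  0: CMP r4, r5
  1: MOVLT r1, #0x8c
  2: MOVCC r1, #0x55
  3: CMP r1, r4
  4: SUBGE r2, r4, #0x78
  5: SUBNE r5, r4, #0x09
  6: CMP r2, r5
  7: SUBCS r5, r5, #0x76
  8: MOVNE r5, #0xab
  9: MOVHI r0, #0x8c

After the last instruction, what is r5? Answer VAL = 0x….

[0] flags=0000 → (cmp)
[1] flags=0000 LT?F → skip
[2] flags=0000 CC?T → r1=0x55
[3] flags=0010 → (cmp)
[4] flags=0010 GE?T → r2=0x8d
[5] flags=0010 NE?T → r5=0xfc
[6] flags=1000 → (cmp)
[7] flags=1000 CS?F → skip
[8] flags=1000 NE?T → r5=0xab
[9] flags=1000 HI?F → skip

VAL = 0xab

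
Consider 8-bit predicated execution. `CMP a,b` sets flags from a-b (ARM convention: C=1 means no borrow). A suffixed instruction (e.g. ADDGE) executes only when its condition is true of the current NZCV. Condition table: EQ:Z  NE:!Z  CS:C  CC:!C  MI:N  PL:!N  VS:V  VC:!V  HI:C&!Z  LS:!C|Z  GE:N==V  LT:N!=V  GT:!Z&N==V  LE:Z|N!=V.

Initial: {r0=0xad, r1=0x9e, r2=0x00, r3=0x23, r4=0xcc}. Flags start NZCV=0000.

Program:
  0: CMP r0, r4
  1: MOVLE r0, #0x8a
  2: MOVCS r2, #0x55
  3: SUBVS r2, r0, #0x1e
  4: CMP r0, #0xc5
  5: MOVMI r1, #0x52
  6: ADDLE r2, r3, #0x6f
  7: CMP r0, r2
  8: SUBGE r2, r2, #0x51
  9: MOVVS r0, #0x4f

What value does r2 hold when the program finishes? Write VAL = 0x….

VAL = 0x92

[0] flags=1000 → (cmp)
[1] flags=1000 LE?T → r0=0x8a
[2] flags=1000 CS?F → skip
[3] flags=1000 VS?F → skip
[4] flags=1000 → (cmp)
[5] flags=1000 MI?T → r1=0x52
[6] flags=1000 LE?T → r2=0x92
[7] flags=1000 → (cmp)
[8] flags=1000 GE?F → skip
[9] flags=1000 VS?F → skip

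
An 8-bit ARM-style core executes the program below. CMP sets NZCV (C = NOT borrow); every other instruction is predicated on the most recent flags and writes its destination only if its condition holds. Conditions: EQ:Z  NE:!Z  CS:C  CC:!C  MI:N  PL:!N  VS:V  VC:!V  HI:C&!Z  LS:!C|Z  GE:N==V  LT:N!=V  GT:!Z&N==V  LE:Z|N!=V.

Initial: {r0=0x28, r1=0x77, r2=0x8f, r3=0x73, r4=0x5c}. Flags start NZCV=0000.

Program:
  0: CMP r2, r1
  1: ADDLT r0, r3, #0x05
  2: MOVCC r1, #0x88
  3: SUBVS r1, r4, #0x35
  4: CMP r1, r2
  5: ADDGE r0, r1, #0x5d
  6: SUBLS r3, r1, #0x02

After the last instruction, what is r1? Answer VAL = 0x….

[0] flags=0011 → (cmp)
[1] flags=0011 LT?T → r0=0x78
[2] flags=0011 CC?F → skip
[3] flags=0011 VS?T → r1=0x27
[4] flags=1001 → (cmp)
[5] flags=1001 GE?T → r0=0x84
[6] flags=1001 LS?T → r3=0x25

VAL = 0x27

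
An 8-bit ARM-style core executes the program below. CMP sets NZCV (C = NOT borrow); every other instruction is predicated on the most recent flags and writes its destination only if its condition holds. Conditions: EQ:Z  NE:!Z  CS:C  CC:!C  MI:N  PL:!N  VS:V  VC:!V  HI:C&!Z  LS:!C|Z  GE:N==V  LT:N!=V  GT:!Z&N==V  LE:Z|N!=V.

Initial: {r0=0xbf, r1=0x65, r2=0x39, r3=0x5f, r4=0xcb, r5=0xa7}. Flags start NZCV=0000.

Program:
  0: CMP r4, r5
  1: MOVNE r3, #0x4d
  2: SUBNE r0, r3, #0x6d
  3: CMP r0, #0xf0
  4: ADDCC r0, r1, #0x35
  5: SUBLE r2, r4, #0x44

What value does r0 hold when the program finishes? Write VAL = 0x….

VAL = 0x9a

[0] flags=0010 → (cmp)
[1] flags=0010 NE?T → r3=0x4d
[2] flags=0010 NE?T → r0=0xe0
[3] flags=1000 → (cmp)
[4] flags=1000 CC?T → r0=0x9a
[5] flags=1000 LE?T → r2=0x87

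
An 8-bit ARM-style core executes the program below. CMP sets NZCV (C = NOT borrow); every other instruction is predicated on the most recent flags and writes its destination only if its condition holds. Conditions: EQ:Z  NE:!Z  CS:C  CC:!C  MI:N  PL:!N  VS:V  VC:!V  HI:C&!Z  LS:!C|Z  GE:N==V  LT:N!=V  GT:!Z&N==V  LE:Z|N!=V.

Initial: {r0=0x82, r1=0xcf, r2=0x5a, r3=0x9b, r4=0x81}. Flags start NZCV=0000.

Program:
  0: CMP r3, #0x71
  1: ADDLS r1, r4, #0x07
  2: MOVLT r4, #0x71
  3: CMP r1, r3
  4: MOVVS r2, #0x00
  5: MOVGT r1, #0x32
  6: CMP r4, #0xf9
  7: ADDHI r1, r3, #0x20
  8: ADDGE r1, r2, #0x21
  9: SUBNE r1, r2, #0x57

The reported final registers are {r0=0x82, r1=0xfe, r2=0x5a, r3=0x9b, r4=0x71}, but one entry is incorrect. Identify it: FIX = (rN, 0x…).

FIX = (r1, 0x03)

[0] flags=0011 → (cmp)
[1] flags=0011 LS?F → skip
[2] flags=0011 LT?T → r4=0x71
[3] flags=0010 → (cmp)
[4] flags=0010 VS?F → skip
[5] flags=0010 GT?T → r1=0x32
[6] flags=0000 → (cmp)
[7] flags=0000 HI?F → skip
[8] flags=0000 GE?T → r1=0x7b
[9] flags=0000 NE?T → r1=0x03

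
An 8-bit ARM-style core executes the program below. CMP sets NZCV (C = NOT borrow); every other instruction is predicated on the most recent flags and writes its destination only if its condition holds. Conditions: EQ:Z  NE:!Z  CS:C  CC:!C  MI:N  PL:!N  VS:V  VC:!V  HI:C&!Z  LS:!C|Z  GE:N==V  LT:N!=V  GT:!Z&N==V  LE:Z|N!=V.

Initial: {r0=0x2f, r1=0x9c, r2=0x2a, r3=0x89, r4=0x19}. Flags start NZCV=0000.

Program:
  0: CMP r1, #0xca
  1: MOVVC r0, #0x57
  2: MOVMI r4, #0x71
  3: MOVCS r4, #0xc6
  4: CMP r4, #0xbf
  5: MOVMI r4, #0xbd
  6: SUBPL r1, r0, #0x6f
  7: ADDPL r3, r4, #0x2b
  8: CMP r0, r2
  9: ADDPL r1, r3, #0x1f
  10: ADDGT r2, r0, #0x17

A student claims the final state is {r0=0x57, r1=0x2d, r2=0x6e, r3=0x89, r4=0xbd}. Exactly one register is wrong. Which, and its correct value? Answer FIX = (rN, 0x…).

0: ✓ CMP  NZCV=1000
1: ✓ MOVVC  r0←0x57
2: ✓ MOVMI  r4←0x71
3: · MOVCS
4: ✓ CMP  NZCV=1001
5: ✓ MOVMI  r4←0xbd
6: · SUBPL
7: · ADDPL
8: ✓ CMP  NZCV=0010
9: ✓ ADDPL  r1←0xa8
10: ✓ ADDGT  r2←0x6e

FIX = (r1, 0xa8)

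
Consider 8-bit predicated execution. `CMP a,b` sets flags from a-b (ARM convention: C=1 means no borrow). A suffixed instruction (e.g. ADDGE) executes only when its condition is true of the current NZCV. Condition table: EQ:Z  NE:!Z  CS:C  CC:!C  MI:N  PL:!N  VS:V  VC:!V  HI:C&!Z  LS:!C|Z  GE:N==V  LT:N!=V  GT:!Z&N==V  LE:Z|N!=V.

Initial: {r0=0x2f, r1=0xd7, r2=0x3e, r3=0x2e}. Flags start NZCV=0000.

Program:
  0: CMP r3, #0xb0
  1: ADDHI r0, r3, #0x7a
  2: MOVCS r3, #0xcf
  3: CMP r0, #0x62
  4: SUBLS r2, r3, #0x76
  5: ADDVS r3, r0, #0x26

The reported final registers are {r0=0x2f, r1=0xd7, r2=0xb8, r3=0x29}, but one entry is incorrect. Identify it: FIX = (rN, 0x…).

0: ✓ CMP  NZCV=0000
1: · ADDHI
2: · MOVCS
3: ✓ CMP  NZCV=1000
4: ✓ SUBLS  r2←0xb8
5: · ADDVS

FIX = (r3, 0x2e)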